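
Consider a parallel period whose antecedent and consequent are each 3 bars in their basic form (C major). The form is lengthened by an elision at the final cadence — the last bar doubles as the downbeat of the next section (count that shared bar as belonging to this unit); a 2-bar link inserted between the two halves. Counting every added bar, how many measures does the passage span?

8 measures

Basic parallel period: 3 + 3 = 6 bars.
6 (basic form) + 2 (link) = 8.
The elision shares a bar with the next section but does not change this unit's count.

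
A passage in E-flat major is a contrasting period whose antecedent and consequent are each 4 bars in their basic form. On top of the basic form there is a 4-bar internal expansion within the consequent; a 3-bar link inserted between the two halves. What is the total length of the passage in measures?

15 measures

Basic contrasting period: 4 + 4 = 8 bars.
8 (basic form) + 4 (internal expansion) + 3 (link) = 15.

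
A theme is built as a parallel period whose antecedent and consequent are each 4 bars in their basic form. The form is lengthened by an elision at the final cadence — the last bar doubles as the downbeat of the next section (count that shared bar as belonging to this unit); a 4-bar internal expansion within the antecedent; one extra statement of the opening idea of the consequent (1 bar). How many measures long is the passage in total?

Basic parallel period: 4 + 4 = 8 bars.
8 (basic form) + 4 (internal expansion) + 1 (extra statement) = 13.
The elision shares a bar with the next section but does not change this unit's count.

13 measures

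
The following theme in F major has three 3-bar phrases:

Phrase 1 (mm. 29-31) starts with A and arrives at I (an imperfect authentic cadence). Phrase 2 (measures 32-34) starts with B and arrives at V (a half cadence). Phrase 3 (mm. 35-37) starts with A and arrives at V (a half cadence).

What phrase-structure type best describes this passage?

The final phrase closes with a half cadence, which is not stronger than the preceding half cadence; the 3 phrases lack an overall antecedent–consequent design and so form a phrase group.

phrase group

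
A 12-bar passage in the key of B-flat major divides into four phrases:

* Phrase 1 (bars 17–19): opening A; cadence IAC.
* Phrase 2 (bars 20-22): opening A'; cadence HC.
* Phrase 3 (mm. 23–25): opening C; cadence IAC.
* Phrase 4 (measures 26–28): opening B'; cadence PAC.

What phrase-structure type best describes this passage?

contrasting double period

Four phrases in two halves: the first half (mm. 17-22) ends with a half cadence, the second (mm. 23-28) with a perfect authentic cadence — a large antecedent–consequent pair, i.e. a double period.
Phrase 3 begins with different material from phrase 1, making it contrasting.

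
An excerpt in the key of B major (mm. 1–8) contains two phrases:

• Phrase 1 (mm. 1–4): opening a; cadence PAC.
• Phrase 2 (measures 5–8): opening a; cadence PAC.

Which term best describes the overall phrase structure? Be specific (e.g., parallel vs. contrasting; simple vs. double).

repeated phrase

Both phrases have the same opening (a) and the same cadence (perfect authentic cadence): the second is a restatement, not a consequent, so this is a repeated phrase rather than a period.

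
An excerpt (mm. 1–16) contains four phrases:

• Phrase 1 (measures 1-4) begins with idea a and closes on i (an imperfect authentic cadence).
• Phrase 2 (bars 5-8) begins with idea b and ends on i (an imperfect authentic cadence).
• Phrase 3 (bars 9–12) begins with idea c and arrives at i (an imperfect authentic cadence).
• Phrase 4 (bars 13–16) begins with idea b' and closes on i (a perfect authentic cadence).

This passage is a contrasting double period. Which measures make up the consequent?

measures 9–16

In a double period the four phrases pair into a large antecedent (phrases 1–2, ending imperfect authentic cadence) and a large consequent (phrases 3–4, ending perfect authentic cadence). The consequent spans measures 9–16.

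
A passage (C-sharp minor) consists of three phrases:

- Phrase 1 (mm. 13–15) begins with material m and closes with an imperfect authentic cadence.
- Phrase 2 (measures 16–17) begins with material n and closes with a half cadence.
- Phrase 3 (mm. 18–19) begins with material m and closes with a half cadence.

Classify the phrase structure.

The final phrase closes with a half cadence, which is not stronger than the preceding half cadence; the 3 phrases lack an overall antecedent–consequent design and so form a phrase group.

phrase group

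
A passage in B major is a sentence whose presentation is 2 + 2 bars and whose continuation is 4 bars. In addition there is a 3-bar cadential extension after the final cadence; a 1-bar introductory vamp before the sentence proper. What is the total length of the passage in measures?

Basic sentence: 2 + 2 + 4 = 8 bars.
8 (basic form) + 3 (cadential extension) + 1 (introduction) = 12.

12 measures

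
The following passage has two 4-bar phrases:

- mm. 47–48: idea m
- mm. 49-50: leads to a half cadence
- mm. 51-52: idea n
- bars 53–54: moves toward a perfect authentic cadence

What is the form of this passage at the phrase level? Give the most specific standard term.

contrasting period

Phrase 1 ends with a half cadence (weaker) and phrase 2 with a perfect authentic cadence (stronger): antecedent + consequent = a period.
The two phrases open with different material (m / n), so the period is contrasting.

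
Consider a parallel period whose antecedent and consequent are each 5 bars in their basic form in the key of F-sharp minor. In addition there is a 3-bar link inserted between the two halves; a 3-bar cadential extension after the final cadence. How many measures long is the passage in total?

Basic parallel period: 5 + 5 = 10 bars.
10 (basic form) + 3 (link) + 3 (cadential extension) = 16.

16 measures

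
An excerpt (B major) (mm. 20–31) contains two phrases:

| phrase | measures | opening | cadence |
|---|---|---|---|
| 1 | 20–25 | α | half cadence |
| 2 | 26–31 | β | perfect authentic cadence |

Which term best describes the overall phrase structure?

contrasting period

Phrase 1 ends with a half cadence (weaker) and phrase 2 with a perfect authentic cadence (stronger): antecedent + consequent = a period.
The two phrases open with different material (α / β), so the period is contrasting.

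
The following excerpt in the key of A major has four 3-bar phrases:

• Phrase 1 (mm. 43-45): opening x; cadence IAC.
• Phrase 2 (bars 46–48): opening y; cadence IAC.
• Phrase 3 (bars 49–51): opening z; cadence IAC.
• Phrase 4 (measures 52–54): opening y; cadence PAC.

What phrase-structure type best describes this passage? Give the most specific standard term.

contrasting double period

Four phrases in two halves: the first half (measures 43–48) ends with an imperfect authentic cadence, the second (mm. 49–54) with a perfect authentic cadence — a large antecedent–consequent pair, i.e. a double period.
Phrase 3 begins with different material from phrase 1, making it contrasting.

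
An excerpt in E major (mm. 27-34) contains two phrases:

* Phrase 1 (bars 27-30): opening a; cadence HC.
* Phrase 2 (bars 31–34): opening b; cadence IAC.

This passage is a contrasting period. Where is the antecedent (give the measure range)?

measures 27–30

The antecedent is the phrase ending with the weaker cadence (half cadence, phrase 1) and the consequent the one ending more conclusively (imperfect authentic cadence, phrase 2); the antecedent is measures 27–30.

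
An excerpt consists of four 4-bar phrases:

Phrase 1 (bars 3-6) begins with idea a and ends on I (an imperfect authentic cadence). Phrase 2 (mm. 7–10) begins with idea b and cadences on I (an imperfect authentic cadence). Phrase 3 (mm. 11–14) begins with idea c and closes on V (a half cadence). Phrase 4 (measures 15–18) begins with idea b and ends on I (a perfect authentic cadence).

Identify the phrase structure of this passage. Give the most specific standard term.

contrasting double period

Four phrases in two halves: the first half (measures 3–10) ends with an imperfect authentic cadence, the second (mm. 11–18) with a perfect authentic cadence — a large antecedent–consequent pair, i.e. a double period.
Phrase 3 begins with different material from phrase 1, making it contrasting.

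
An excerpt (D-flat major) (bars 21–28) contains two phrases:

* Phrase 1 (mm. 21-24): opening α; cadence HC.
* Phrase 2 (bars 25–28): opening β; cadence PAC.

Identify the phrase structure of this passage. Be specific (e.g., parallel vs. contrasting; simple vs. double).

Phrase 1 ends with a half cadence (weaker) and phrase 2 with a perfect authentic cadence (stronger): antecedent + consequent = a period.
The two phrases open with different material (α / β), so the period is contrasting.

contrasting period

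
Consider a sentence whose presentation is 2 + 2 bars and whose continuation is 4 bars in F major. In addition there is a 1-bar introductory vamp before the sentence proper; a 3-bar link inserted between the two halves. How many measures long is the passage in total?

Basic sentence: 2 + 2 + 4 = 8 bars.
8 (basic form) + 1 (introduction) + 3 (link) = 12.

12 measures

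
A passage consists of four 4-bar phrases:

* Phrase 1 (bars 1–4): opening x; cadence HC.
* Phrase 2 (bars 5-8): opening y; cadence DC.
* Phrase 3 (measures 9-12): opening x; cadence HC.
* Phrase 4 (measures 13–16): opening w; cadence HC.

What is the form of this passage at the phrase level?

Phrase 4 ends with a half cadence, no stronger than phrase 2's deceptive cadence, so the four phrases do not form a double period; nor do phrases 3–4 duplicate 1–2, so it is not a repeated period. With no phrase reaching a conclusive cadence, the passage is a phrase group.

phrase group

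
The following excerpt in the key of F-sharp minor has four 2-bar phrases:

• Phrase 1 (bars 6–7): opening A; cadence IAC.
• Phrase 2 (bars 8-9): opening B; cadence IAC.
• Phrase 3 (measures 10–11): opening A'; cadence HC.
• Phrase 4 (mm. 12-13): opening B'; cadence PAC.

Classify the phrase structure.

parallel double period

Four phrases in two halves: the first half (measures 6–9) ends with an imperfect authentic cadence, the second (mm. 10-13) with a perfect authentic cadence — a large antecedent–consequent pair, i.e. a double period.
Phrase 3 begins with the same material as phrase 1, making it parallel.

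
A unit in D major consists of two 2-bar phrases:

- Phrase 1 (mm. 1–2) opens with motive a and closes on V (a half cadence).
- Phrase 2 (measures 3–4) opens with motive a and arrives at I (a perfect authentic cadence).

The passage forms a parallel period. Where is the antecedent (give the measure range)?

The antecedent is the phrase ending with the weaker cadence (half cadence, phrase 1) and the consequent the one ending more conclusively (perfect authentic cadence, phrase 2); the antecedent is mm. 1–2.

measures 1–2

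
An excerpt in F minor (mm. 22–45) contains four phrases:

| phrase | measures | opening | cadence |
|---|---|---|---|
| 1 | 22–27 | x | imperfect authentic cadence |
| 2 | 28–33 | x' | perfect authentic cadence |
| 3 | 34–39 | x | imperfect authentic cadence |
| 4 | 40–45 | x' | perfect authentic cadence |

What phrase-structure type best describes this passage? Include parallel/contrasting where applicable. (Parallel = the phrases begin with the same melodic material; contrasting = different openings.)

repeated period

The cadence pattern IAC–PAC–IAC–PAC is weak–strong twice, and phrases 3–4 restate phrases 1–2: a period heard twice, not a double period (which would end weakly at phrase 2).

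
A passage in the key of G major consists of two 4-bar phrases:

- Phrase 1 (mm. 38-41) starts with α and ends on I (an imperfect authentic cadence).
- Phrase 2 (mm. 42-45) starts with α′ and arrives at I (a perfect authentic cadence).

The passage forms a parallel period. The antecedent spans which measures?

The antecedent is the phrase ending with the weaker cadence (imperfect authentic cadence, phrase 1) and the consequent the one ending more conclusively (perfect authentic cadence, phrase 2); the antecedent is mm. 38-41.

measures 38–41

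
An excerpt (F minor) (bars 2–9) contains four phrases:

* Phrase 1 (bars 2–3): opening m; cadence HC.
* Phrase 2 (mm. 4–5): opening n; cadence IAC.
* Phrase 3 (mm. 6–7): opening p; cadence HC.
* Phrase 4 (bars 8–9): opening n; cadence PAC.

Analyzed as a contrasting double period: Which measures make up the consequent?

measures 6–9

In a double period the four phrases pair into a large antecedent (phrases 1–2, ending imperfect authentic cadence) and a large consequent (phrases 3–4, ending perfect authentic cadence). The consequent spans mm. 6–9.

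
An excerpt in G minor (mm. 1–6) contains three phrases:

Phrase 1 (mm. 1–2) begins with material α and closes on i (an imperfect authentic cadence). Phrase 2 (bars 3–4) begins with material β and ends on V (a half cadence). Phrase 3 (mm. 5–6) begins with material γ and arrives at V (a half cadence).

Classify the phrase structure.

phrase group

The final phrase closes with a half cadence, which is not stronger than the preceding half cadence; the 3 phrases lack an overall antecedent–consequent design and so form a phrase group.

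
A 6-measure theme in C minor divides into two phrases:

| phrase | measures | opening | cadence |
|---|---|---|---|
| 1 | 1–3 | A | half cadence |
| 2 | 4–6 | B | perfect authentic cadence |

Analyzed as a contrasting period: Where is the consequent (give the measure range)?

measures 4–6

The antecedent is the phrase ending with the weaker cadence (half cadence, phrase 1) and the consequent the one ending more conclusively (perfect authentic cadence, phrase 2); the consequent is mm. 4–6.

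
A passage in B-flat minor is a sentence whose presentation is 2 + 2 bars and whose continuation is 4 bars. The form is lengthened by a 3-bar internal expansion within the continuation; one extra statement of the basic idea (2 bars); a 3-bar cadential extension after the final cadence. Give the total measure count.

Basic sentence: 2 + 2 + 4 = 8 bars.
8 (basic form) + 3 (internal expansion) + 2 (extra statement) + 3 (cadential extension) = 16.

16 measures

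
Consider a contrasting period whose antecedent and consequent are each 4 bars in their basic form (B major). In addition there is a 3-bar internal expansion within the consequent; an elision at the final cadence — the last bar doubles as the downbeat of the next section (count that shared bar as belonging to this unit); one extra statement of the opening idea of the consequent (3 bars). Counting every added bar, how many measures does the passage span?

14 measures

Basic contrasting period: 4 + 4 = 8 bars.
8 (basic form) + 3 (internal expansion) + 3 (extra statement) = 14.
The elision shares a bar with the next section but does not change this unit's count.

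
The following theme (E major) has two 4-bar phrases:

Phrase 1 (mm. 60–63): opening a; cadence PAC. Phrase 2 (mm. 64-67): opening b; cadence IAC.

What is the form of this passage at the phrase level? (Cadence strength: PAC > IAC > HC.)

The second phrase closes with an imperfect authentic cadence, which is not stronger than the first phrase's perfect authentic cadence; without a weak→strong cadential pair there is no antecedent–consequent relationship, so this is a phrase group rather than a period.

phrase group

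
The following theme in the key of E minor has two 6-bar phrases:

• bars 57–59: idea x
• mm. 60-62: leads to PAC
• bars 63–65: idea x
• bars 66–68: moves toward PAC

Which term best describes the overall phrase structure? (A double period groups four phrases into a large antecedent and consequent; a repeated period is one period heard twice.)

Both phrases have the same opening (x) and the same cadence (perfect authentic cadence): the second is a restatement, not a consequent, so this is a repeated phrase rather than a period.

repeated phrase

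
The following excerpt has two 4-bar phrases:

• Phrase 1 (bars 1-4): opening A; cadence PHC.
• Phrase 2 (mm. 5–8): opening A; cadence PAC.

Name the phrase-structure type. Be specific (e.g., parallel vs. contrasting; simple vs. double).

Phrase 1 ends with a Phrygian half cadence (weaker) and phrase 2 with a perfect authentic cadence (stronger): antecedent + consequent = a period.
The two phrases open with the same material (A / A), so the period is parallel.

parallel period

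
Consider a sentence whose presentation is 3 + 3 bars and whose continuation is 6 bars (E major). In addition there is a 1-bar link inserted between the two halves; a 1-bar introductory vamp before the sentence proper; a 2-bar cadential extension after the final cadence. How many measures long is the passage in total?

16 measures

Basic sentence: 3 + 3 + 6 = 12 bars.
12 (basic form) + 1 (link) + 1 (introduction) + 2 (cadential extension) = 16.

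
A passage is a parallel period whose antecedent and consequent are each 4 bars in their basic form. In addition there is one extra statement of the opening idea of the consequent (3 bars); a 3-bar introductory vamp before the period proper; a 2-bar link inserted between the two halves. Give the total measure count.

16 measures

Basic parallel period: 4 + 4 = 8 bars.
8 (basic form) + 3 (extra statement) + 3 (introduction) + 2 (link) = 16.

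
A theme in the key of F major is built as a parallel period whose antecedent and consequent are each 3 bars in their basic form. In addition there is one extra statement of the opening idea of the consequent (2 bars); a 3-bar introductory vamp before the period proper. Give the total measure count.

Basic parallel period: 3 + 3 = 6 bars.
6 (basic form) + 2 (extra statement) + 3 (introduction) = 11.

11 measures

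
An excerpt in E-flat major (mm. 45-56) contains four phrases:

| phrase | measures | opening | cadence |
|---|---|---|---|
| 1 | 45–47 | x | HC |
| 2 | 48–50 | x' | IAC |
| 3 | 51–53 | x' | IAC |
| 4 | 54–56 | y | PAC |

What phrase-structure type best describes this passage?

parallel double period

Four phrases in two halves: the first half (measures 45–50) ends with an imperfect authentic cadence, the second (mm. 51–56) with a perfect authentic cadence — a large antecedent–consequent pair, i.e. a double period.
Phrase 3 begins with the same material as phrase 1, making it parallel.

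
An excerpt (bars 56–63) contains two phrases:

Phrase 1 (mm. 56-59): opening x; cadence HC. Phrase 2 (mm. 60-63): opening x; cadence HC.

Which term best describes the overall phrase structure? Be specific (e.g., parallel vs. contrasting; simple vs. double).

Both phrases have the same opening (x) and the same cadence (half cadence): the second is a restatement, not a consequent, so this is a repeated phrase rather than a period.

repeated phrase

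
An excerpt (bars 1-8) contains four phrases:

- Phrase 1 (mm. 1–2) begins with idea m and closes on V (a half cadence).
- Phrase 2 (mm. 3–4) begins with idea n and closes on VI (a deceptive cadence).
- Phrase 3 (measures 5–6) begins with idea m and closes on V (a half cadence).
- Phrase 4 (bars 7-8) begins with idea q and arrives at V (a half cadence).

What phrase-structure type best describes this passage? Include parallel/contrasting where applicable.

Phrase 4 ends with a half cadence, no stronger than phrase 2's deceptive cadence, so the four phrases do not form a double period; nor do phrases 3–4 duplicate 1–2, so it is not a repeated period. With no phrase reaching a conclusive cadence, the passage is a phrase group.

phrase group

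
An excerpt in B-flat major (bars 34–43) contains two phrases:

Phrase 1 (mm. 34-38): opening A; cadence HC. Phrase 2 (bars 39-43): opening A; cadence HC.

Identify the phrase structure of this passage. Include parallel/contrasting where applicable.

repeated phrase

Both phrases have the same opening (A) and the same cadence (half cadence): the second is a restatement, not a consequent, so this is a repeated phrase rather than a period.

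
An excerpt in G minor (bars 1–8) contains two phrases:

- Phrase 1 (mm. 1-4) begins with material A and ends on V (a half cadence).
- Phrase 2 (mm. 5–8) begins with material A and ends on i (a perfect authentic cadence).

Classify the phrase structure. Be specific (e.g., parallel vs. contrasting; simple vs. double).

parallel period

Phrase 1 ends with a half cadence (weaker) and phrase 2 with a perfect authentic cadence (stronger): antecedent + consequent = a period.
The two phrases open with the same material (A / A), so the period is parallel.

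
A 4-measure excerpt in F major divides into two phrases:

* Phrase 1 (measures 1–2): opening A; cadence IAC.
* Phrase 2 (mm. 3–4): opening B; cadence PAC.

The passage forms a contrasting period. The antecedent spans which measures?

measures 1–2

The antecedent is the phrase ending with the weaker cadence (imperfect authentic cadence, phrase 1) and the consequent the one ending more conclusively (perfect authentic cadence, phrase 2); the antecedent is mm. 1-2.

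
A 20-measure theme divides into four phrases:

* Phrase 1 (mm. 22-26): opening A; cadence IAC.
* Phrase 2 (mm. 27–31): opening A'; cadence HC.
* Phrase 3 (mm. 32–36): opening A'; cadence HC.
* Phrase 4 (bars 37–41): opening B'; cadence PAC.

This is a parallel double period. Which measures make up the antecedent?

measures 22–31

In a double period the first pair of phrases (ending half cadence) is the large antecedent and the second pair (ending perfect authentic cadence) is the large consequent; the antecedent is measures 22–31.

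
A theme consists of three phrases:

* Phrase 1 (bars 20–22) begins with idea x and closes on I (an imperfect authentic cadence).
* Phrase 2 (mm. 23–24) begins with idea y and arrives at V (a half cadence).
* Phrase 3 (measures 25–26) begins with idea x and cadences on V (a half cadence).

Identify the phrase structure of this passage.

phrase group

The final phrase closes with a half cadence, which is not stronger than the preceding half cadence; the 3 phrases lack an overall antecedent–consequent design and so form a phrase group.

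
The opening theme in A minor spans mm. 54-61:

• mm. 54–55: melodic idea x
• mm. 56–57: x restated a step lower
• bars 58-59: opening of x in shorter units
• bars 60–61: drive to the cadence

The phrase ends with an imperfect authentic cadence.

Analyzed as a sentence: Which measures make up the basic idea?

measures 54–55

The presentation of a sentence is the basic idea (mm. 54-55) plus its repetition (mm. 56-57); the basic idea is therefore bars 54–55.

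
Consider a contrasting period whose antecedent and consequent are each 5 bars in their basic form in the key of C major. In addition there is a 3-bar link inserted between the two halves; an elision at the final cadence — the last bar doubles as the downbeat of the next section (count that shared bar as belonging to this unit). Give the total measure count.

Basic contrasting period: 5 + 5 = 10 bars.
10 (basic form) + 3 (link) = 13.
The elision shares a bar with the next section but does not change this unit's count.

13 measures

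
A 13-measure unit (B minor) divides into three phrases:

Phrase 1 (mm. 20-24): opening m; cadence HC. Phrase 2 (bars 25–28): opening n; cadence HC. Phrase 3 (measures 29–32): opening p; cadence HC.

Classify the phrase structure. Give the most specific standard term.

The final phrase closes with a half cadence, which is not stronger than the preceding half cadence; the 3 phrases lack an overall antecedent–consequent design and so form a phrase group.

phrase group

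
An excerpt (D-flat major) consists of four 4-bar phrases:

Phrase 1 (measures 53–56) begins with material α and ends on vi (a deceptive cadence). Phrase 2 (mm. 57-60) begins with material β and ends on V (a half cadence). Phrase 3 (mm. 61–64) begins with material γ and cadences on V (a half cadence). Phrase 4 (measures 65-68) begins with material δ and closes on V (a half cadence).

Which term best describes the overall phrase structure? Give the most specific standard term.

phrase group

Phrase 4 ends with a half cadence, no stronger than phrase 2's half cadence, so the four phrases do not form a double period; nor do phrases 3–4 duplicate 1–2, so it is not a repeated period. With no phrase reaching a conclusive cadence, the passage is a phrase group.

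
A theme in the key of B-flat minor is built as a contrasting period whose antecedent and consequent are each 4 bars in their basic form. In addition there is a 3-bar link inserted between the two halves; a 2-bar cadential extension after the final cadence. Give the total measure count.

13 measures

Basic contrasting period: 4 + 4 = 8 bars.
8 (basic form) + 3 (link) + 2 (cadential extension) = 13.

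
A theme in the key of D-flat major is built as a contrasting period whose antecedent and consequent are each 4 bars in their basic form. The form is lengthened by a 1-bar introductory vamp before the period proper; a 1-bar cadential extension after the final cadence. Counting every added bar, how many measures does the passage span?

Basic contrasting period: 4 + 4 = 8 bars.
8 (basic form) + 1 (introduction) + 1 (cadential extension) = 10.

10 measures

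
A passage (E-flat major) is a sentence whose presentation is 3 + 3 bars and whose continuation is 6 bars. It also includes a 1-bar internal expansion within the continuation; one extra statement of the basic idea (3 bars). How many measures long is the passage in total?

Basic sentence: 3 + 3 + 6 = 12 bars.
12 (basic form) + 1 (internal expansion) + 3 (extra statement) = 16.

16 measures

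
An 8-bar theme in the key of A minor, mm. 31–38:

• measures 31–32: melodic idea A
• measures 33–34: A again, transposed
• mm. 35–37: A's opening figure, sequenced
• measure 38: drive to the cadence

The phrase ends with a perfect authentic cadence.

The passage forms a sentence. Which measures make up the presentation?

measures 31–34

The presentation of a sentence is the basic idea (mm. 31–32) plus its repetition (measures 33–34); the presentation is therefore mm. 31–34.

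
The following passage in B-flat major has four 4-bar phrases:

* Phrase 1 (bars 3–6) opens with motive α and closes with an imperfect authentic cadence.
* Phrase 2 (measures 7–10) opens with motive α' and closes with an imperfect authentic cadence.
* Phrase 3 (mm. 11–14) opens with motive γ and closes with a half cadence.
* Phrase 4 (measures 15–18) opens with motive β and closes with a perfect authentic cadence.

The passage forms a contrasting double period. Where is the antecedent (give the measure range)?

In a double period the four phrases pair into a large antecedent (phrases 1–2, ending imperfect authentic cadence) and a large consequent (phrases 3–4, ending perfect authentic cadence). The antecedent spans mm. 3–10.

measures 3–10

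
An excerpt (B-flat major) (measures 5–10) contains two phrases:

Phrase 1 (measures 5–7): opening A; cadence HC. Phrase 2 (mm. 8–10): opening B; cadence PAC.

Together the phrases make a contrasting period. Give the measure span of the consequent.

measures 8–10

The phrase ending with the weaker cadence (half cadence) is the antecedent; the one ending more conclusively (perfect authentic cadence) is the consequent. The consequent is measures 8–10.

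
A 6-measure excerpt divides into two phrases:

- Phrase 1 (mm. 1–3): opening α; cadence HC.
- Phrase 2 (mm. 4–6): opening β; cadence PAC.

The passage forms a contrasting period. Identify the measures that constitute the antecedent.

The antecedent is the phrase ending with the weaker cadence (half cadence, phrase 1) and the consequent the one ending more conclusively (perfect authentic cadence, phrase 2); the antecedent is mm. 1–3.

measures 1–3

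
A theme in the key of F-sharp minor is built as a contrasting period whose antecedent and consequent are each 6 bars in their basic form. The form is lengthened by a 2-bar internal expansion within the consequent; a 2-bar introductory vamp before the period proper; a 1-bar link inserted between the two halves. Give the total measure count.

Basic contrasting period: 6 + 6 = 12 bars.
12 (basic form) + 2 (internal expansion) + 2 (introduction) + 1 (link) = 17.

17 measures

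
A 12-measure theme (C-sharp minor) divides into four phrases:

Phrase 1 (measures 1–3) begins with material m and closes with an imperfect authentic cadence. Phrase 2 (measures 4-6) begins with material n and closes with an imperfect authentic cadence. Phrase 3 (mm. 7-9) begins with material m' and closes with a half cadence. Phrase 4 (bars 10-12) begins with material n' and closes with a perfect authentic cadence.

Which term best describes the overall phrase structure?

Four phrases in two halves: the first half (mm. 1–6) ends with an imperfect authentic cadence, the second (mm. 7–12) with a perfect authentic cadence — a large antecedent–consequent pair, i.e. a double period.
Phrase 3 begins with the same material as phrase 1, making it parallel.

parallel double period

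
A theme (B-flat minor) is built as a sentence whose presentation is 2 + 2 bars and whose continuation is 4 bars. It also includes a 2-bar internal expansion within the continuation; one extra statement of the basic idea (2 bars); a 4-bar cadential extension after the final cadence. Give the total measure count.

16 measures

Basic sentence: 2 + 2 + 4 = 8 bars.
8 (basic form) + 2 (internal expansion) + 2 (extra statement) + 4 (cadential extension) = 16.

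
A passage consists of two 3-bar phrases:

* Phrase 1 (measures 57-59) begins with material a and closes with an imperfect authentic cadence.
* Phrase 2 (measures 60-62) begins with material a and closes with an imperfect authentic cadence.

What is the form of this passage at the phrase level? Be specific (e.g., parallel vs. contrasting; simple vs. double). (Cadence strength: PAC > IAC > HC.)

Both phrases have the same opening (a) and the same cadence (imperfect authentic cadence): the second is a restatement, not a consequent, so this is a repeated phrase rather than a period.

repeated phrase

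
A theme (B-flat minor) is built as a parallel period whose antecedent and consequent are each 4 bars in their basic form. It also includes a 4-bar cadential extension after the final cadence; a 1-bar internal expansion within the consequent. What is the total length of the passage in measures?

13 measures

Basic parallel period: 4 + 4 = 8 bars.
8 (basic form) + 4 (cadential extension) + 1 (internal expansion) = 13.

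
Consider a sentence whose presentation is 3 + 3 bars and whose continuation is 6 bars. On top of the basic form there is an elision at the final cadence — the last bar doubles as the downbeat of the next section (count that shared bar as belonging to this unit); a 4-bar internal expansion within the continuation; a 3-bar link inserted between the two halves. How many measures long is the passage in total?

Basic sentence: 3 + 3 + 6 = 12 bars.
12 (basic form) + 4 (internal expansion) + 3 (link) = 19.
The elision shares a bar with the next section but does not change this unit's count.

19 measures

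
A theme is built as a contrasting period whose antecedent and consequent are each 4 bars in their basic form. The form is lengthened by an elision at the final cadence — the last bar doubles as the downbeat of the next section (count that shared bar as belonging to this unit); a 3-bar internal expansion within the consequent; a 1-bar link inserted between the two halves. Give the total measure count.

Basic contrasting period: 4 + 4 = 8 bars.
8 (basic form) + 3 (internal expansion) + 1 (link) = 12.
The elision shares a bar with the next section but does not change this unit's count.

12 measures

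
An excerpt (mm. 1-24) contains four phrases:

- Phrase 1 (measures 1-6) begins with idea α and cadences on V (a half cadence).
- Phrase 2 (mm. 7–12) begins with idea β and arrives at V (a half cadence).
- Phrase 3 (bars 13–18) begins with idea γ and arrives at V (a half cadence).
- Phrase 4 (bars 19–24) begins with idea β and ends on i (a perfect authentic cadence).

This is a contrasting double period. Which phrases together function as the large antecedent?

phrases 1 and 2

In a double period the first pair of phrases (ending half cadence) is the large antecedent and the second pair (ending perfect authentic cadence) is the large consequent; the antecedent is phrases 1 and 2.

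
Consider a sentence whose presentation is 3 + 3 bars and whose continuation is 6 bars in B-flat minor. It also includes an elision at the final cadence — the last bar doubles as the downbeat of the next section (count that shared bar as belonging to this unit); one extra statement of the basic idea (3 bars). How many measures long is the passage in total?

Basic sentence: 3 + 3 + 6 = 12 bars.
12 (basic form) + 3 (extra statement) = 15.
The elision shares a bar with the next section but does not change this unit's count.

15 measures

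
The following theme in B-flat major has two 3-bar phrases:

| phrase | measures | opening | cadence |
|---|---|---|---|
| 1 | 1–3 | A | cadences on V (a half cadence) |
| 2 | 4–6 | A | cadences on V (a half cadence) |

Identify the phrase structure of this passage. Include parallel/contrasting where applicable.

Both phrases have the same opening (A) and the same cadence (half cadence): the second is a restatement, not a consequent, so this is a repeated phrase rather than a period.

repeated phrase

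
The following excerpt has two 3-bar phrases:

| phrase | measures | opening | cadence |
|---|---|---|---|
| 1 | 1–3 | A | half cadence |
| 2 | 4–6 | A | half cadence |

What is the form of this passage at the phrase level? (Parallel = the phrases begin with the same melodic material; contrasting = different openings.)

Both phrases have the same opening (A) and the same cadence (half cadence): the second is a restatement, not a consequent, so this is a repeated phrase rather than a period.

repeated phrase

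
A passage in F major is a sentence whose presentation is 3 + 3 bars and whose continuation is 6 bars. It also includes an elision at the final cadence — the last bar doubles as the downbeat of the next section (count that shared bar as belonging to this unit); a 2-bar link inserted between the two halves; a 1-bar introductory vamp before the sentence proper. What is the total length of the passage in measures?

15 measures

Basic sentence: 3 + 3 + 6 = 12 bars.
12 (basic form) + 2 (link) + 1 (introduction) = 15.
The elision shares a bar with the next section but does not change this unit's count.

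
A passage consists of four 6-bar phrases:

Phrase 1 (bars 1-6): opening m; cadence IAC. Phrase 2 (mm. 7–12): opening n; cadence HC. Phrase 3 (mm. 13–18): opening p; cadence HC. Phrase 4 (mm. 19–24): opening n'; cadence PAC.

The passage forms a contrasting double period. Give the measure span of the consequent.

measures 13–24

In a double period the first pair of phrases (ending half cadence) is the large antecedent and the second pair (ending perfect authentic cadence) is the large consequent; the consequent is measures 13–24.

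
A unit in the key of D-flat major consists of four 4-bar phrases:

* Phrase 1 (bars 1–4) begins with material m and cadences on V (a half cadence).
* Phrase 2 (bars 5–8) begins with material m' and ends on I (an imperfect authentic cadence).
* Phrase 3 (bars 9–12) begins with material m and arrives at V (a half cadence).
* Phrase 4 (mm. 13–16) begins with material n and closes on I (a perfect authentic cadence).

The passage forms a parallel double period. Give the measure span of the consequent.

measures 9–16

In a double period the first pair of phrases (ending imperfect authentic cadence) is the large antecedent and the second pair (ending perfect authentic cadence) is the large consequent; the consequent is measures 9–16.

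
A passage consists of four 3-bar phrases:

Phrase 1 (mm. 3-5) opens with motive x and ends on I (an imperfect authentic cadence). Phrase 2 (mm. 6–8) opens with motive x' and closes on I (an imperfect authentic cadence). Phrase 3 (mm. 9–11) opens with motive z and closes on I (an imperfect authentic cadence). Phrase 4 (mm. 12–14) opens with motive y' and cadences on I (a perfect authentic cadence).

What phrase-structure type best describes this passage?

contrasting double period

Four phrases in two halves: the first half (bars 3–8) ends with an imperfect authentic cadence, the second (bars 9-14) with a perfect authentic cadence — a large antecedent–consequent pair, i.e. a double period.
Phrase 3 begins with different material from phrase 1, making it contrasting.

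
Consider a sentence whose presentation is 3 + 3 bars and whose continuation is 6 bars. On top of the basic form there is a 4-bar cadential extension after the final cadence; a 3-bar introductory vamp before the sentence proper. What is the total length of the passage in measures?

19 measures

Basic sentence: 3 + 3 + 6 = 12 bars.
12 (basic form) + 4 (cadential extension) + 3 (introduction) = 19.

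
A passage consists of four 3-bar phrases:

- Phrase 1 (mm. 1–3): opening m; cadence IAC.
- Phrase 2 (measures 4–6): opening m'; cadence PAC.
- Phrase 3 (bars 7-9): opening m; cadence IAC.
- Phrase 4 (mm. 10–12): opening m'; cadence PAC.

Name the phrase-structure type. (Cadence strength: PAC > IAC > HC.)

repeated period

The cadence pattern IAC–PAC–IAC–PAC is weak–strong twice, and phrases 3–4 restate phrases 1–2: a period heard twice, not a double period (which would end weakly at phrase 2).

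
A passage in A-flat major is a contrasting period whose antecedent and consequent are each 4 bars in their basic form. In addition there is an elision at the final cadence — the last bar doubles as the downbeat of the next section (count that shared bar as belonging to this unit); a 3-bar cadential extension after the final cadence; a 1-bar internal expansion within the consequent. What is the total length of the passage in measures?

12 measures

Basic contrasting period: 4 + 4 = 8 bars.
8 (basic form) + 3 (cadential extension) + 1 (internal expansion) = 12.
The elision shares a bar with the next section but does not change this unit's count.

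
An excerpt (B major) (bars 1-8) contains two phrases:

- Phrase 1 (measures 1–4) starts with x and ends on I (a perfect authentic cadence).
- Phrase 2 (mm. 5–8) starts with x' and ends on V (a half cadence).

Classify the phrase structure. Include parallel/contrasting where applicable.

phrase group

The second phrase closes with a half cadence, which is not stronger than the first phrase's perfect authentic cadence; without a weak→strong cadential pair there is no antecedent–consequent relationship, so this is a phrase group rather than a period.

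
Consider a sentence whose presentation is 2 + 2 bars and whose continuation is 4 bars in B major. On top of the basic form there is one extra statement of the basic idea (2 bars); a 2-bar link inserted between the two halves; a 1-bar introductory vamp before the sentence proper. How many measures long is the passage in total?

Basic sentence: 2 + 2 + 4 = 8 bars.
8 (basic form) + 2 (extra statement) + 2 (link) + 1 (introduction) = 13.

13 measures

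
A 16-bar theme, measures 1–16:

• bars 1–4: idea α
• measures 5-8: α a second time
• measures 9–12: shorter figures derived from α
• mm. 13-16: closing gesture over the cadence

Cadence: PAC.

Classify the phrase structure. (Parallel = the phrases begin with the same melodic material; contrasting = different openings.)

Basic idea (mm. 1–4) + its repetition (mm. 5–8) form the presentation; fragmentation and cadence (measures 9–16) form the continuation — the 16-bar whole is a sentence.

sentence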